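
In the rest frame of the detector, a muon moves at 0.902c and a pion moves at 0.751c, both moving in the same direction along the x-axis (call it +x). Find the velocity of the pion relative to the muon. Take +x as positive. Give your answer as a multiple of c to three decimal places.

β_A = 0.902, β_B = 0.751.
Transform to A's frame with the inverse velocity-addition law: u' = (u − v)/(1 − uv/c²), taking u = β_B and v = β_A.
u' = (0.751 − 0.902) / (1 − (0.902)(0.751)) = -0.1510/0.3226 = -0.4681.

-0.468c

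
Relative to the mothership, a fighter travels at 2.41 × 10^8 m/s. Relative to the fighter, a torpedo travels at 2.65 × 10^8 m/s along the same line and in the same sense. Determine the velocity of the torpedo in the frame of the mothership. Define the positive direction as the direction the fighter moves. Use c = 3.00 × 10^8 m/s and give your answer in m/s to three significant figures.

In units of c (dividing by 3.00 × 10^8 m/s): v = 0.803, u' = 0.883.
u = (u' + v)/(1 + u'v/c²):
u = (0.883 + 0.803) / (1 + 0.883·0.803) = 1.6867/1.7096 = 0.9866
(Galilean addition would give +1.687c, exceeding c.)
Converting back: u = 0.9866 × 3.00 × 10^8 m/s.

2.96 × 10^8 m/s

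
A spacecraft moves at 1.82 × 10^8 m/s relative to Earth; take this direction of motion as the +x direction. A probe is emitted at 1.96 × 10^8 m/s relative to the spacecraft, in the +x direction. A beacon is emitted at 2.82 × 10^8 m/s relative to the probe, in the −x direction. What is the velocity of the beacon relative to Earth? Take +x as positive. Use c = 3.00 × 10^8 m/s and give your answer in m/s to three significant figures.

Apply u = (u' + v)/(1 + u'v/c²) successively, working outward toward Earth.
(Dividing each given speed by c = 3.00 × 10^8 m/s to work in units of c.)
Start: velocity of the spacecraft relative to Earth = 0.6067c.
Compose with the probe (u' = 0.653 in the spacecraft frame): u_1 = (0.653 + 0.607) / (1 + 0.653·0.607) = 1.2600/1.3964 = 0.9023.
Compose with the beacon (u' = -0.940 in the probe frame): u_2 = (-0.940 + 0.902) / (1 + (-0.940)·0.902) = -0.0377/0.1518 = -0.2480.
So u = -0.2480 × 3.00 × 10^8 m/s.

-7.44 × 10^7 m/s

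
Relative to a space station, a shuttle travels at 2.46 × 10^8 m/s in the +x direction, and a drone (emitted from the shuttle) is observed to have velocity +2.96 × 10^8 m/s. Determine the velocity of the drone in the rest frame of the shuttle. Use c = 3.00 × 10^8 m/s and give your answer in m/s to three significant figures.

v = 0.820c, u = 0.987c.
Invert the composition law: u' = (u − v)/(1 − uv/c²).
u' = (0.987 − 0.820) / (1 − (0.987)(0.820)) = 0.1667/0.1909 = 0.8729.
u' = 0.8729 × 3.00 × 10^8 m/s.

+2.62 × 10^8 m/s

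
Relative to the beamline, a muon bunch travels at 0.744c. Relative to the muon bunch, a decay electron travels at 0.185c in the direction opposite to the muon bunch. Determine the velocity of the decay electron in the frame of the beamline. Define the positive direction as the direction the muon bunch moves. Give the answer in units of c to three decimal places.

With v = 0.744 and u' = -0.185 (in units of c),
u = (u' + v)/(1 + u'v/c²):
u = (-0.185 + 0.744) / (1 + (-0.185)·0.744) = 0.5590/0.8624 = 0.6482

+0.648c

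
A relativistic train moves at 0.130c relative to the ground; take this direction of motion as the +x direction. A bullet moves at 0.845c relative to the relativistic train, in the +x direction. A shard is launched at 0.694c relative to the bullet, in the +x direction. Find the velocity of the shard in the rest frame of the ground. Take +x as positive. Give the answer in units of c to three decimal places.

0.977c

Apply u = (u' + v)/(1 + u'v/c²) successively, working outward toward the ground.
Start: velocity of the relativistic train relative to the ground = 0.1300c.
Compose with the bullet (u' = 0.845 in the relativistic train frame): u_1 = (0.845 + 0.130) / (1 + 0.845·0.130) = 0.9750/1.1099 = 0.8785.
Compose with the shard (u' = 0.694 in the bullet frame): u_2 = (0.694 + 0.878) / (1 + 0.694·0.878) = 1.5725/1.6097 = 0.9769.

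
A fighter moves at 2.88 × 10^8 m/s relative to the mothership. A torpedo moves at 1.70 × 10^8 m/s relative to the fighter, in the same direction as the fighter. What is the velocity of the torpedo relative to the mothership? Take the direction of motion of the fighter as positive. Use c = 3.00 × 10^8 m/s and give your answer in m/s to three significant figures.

2.97 × 10^8 m/s

In units of c (dividing by 3.00 × 10^8 m/s): v = 0.960, u' = 0.567.
u = (u' + v)/(1 + u'v/c²):
u = (0.567 + 0.960) / (1 + 0.567·0.960) = 1.5267/1.5440 = 0.9888
Converting back: u = 0.9888 × 3.00 × 10^8 m/s.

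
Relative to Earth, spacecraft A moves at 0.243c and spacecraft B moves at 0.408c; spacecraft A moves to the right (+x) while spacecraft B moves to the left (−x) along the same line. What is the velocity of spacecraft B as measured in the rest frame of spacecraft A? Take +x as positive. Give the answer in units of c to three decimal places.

β_A = 0.243, β_B = -0.408.
Transform to A's frame with the inverse velocity-addition law: u' = (u − v)/(1 − uv/c²), taking u = β_B and v = β_A.
u' = (-0.408 − 0.243) / (1 − (0.243)(-0.408)) = -0.6510/1.0991 = -0.5923.

-0.592c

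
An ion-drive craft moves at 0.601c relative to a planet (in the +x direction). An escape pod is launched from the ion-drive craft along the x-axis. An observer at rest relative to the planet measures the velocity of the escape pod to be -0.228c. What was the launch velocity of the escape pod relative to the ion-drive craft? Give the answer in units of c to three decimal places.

-0.729c

Invert the composition law: u' = (u − v)/(1 − uv/c²).
u' = (-0.228 − 0.601) / (1 − (-0.228)(0.601)) = -0.8290/1.1370 = -0.7291.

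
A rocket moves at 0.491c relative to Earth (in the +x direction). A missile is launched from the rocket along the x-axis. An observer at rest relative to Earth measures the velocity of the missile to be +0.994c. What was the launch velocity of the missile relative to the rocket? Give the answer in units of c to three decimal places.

+0.983c

Invert the composition law: u' = (u − v)/(1 − uv/c²).
u' = (0.994 − 0.491) / (1 − (0.994)(0.491)) = 0.5030/0.5119 = 0.9825.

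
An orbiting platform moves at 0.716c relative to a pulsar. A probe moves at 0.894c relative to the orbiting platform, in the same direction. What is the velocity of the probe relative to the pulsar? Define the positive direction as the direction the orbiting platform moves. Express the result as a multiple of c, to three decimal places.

With v = 0.716 and u' = 0.894 (in units of c),
u = (u' + v)/(1 + u'v/c²):
u = (0.894 + 0.716) / (1 + 0.894·0.716) = 1.6100/1.6401 = 0.9816
(Galilean addition would give +1.610c, exceeding c.)

0.982c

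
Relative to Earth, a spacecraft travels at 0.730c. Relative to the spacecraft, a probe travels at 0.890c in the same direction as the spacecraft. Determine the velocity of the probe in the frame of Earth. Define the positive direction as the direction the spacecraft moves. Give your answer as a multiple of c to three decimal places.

0.982c

With v = 0.730 and u' = 0.890 (in units of c),
u = (u' + v)/(1 + u'v/c²):
u = (0.890 + 0.730) / (1 + 0.890·0.730) = 1.6200/1.6497 = 0.9820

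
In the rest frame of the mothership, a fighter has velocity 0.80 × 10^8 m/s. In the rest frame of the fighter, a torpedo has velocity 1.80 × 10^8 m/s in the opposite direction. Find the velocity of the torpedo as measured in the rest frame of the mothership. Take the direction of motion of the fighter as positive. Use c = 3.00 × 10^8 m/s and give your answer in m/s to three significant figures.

-1.19 × 10^8 m/s

In units of c (dividing by 3.00 × 10^8 m/s): v = 0.267, u' = -0.600.
u = (u' + v)/(1 + u'v/c²):
u = (-0.600 + 0.267) / (1 + (-0.600)·0.267) = -0.3333/0.8400 = -0.3968
Converting back: u = -0.3968 × 3.00 × 10^8 m/s.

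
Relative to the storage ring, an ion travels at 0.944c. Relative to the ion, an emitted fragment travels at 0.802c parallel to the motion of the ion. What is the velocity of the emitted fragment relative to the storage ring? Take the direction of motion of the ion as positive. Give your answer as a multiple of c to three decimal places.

With v = 0.944 and u' = 0.802 (in units of c),
u = (u' + v)/(1 + u'v/c²):
u = (0.802 + 0.944) / (1 + 0.802·0.944) = 1.7460/1.7571 = 0.9937
(Galilean addition would give +1.746c, exceeding c.)

0.994c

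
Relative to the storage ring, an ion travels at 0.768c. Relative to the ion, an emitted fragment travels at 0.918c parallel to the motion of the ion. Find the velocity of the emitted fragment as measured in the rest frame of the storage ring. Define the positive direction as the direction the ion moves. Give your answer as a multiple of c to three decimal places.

With v = 0.768 and u' = 0.918 (in units of c),
u = (u' + v)/(1 + u'v/c²):
u = (0.918 + 0.768) / (1 + 0.918·0.768) = 1.6860/1.7050 = 0.9888
(Galilean addition would give +1.686c, exceeding c.)

0.989c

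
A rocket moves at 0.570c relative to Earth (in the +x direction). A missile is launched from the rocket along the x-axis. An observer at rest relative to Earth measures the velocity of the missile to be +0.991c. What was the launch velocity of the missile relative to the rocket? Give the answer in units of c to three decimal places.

+0.968c

Invert the composition law: u' = (u − v)/(1 − uv/c²).
u' = (0.991 − 0.570) / (1 − (0.991)(0.570)) = 0.4210/0.4351 = 0.9675.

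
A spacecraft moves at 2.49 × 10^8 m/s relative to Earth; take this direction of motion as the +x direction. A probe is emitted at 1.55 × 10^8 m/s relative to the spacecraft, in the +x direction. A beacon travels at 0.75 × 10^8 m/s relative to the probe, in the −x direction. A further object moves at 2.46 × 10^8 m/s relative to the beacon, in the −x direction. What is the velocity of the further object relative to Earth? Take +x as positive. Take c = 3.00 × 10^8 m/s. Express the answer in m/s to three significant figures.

+1.00 × 10^8 m/s

Apply u = (u' + v)/(1 + u'v/c²) successively, working outward toward Earth.
(Dividing each given speed by c = 3.00 × 10^8 m/s to work in units of c.)
Start: velocity of the spacecraft relative to Earth = 0.8300c.
Compose with the probe (u' = 0.517 in the spacecraft frame): u_1 = (0.517 + 0.830) / (1 + 0.517·0.830) = 1.3467/1.4288 = 0.9425.
Compose with the beacon (u' = -0.250 in the probe frame): u_2 = (-0.250 + 0.942) / (1 + (-0.250)·0.942) = 0.6925/0.7644 = 0.9060.
Compose with the further object (u' = -0.820 in the beacon frame): u_3 = (-0.820 + 0.906) / (1 + (-0.820)·0.906) = 0.0860/0.2571 = 0.3343.
So u = 0.3343 × 3.00 × 10^8 m/s.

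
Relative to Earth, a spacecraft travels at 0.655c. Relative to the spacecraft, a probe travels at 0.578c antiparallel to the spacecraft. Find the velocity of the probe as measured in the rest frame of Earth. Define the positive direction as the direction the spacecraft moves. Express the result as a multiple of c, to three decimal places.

+0.124c

With v = 0.655 and u' = -0.578 (in units of c),
u = (u' + v)/(1 + u'v/c²):
u = (-0.578 + 0.655) / (1 + (-0.578)·0.655) = 0.0770/0.6214 = 0.1239
(Galilean addition would give +0.077c.)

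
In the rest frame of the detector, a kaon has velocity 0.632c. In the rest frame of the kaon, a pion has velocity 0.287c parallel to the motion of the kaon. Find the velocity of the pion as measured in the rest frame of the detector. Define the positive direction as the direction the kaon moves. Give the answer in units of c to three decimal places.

0.778c

With v = 0.632 and u' = 0.287 (in units of c),
u = (u' + v)/(1 + u'v/c²):
u = (0.287 + 0.632) / (1 + 0.287·0.632) = 0.9190/1.1814 = 0.7779
(Galilean addition would give +0.919c.)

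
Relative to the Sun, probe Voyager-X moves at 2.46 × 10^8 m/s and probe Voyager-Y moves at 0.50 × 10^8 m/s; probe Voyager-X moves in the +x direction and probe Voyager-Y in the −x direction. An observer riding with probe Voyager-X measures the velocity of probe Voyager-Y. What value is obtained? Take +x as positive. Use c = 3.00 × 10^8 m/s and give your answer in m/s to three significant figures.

β_A = 0.820, β_B = -0.167 (dividing each by c = 3.00 × 10^8 m/s).
Transform to A's frame with the inverse velocity-addition law: u' = (u − v)/(1 − uv/c²), taking u = β_B and v = β_A.
u' = (-0.167 − 0.820) / (1 − (0.820)(-0.167)) = -0.9867/1.1367 = -0.8680.
u' = -0.8680 × 3.00 × 10^8 m/s.

-2.60 × 10^8 m/s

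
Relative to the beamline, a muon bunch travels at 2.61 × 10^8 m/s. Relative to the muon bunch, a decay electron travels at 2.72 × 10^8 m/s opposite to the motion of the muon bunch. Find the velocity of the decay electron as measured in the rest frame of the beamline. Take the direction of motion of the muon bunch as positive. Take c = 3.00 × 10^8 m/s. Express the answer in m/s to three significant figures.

In units of c (dividing by 3.00 × 10^8 m/s): v = 0.870, u' = -0.907.
u = (u' + v)/(1 + u'v/c²):
u = (-0.907 + 0.870) / (1 + (-0.907)·0.870) = -0.0367/0.2112 = -0.1736
(Galilean addition would give -0.037c.)
Converting back: u = -0.1736 × 3.00 × 10^8 m/s.

-5.21 × 10^7 m/s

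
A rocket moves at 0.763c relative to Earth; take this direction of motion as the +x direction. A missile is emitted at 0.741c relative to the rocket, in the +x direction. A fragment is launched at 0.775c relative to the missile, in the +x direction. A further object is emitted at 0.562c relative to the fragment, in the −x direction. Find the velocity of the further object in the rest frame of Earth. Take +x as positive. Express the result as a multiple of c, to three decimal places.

Apply u = (u' + v)/(1 + u'v/c²) successively, working outward toward Earth.
Start: velocity of the rocket relative to Earth = 0.7630c.
Compose with the missile (u' = 0.741 in the rocket frame): u_1 = (0.741 + 0.763) / (1 + 0.741·0.763) = 1.5040/1.5654 = 0.9608.
Compose with the fragment (u' = 0.775 in the missile frame): u_2 = (0.775 + 0.961) / (1 + 0.775·0.961) = 1.7358/1.7446 = 0.9949.
Compose with the further object (u' = -0.562 in the fragment frame): u_3 = (-0.562 + 0.995) / (1 + (-0.562)·0.995) = 0.4329/0.4408 = 0.9821.

+0.982c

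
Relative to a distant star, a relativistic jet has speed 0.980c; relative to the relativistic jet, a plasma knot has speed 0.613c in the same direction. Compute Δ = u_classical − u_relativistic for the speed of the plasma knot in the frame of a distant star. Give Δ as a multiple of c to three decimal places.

Δ = 0.598c

Galilean: u_cl = 0.613 + 0.980 = 1.5930.
Relativistic: u_rel = (0.613 + 0.980) / (1 + 0.613·0.980) = 1.5930/1.6007 = 0.9952.
Δ = 1.5930 − 0.9952 = 0.5978.
(The classical prediction exceeds c; the relativistic result does not.)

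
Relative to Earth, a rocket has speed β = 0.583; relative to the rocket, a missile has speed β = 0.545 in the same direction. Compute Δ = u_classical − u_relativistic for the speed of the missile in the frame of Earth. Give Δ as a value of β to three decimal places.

Galilean: u_cl = 0.545 + 0.583 = 1.1280.
Relativistic: u_rel = (0.545 + 0.583) / (1 + 0.545·0.583) = 1.1280/1.3177 = 0.8560.
Δ = 1.1280 − 0.8560 = 0.2720.
(The classical prediction exceeds c; the relativistic result does not.)

Δ = 0.272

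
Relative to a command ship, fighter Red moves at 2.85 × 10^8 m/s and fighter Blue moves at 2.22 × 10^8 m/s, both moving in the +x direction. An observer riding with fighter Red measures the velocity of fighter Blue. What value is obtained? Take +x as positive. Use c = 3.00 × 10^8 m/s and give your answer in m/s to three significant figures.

-2.12 × 10^8 m/s

β_A = 0.950, β_B = 0.740 (dividing each by c = 3.00 × 10^8 m/s).
Transform to A's frame with the inverse velocity-addition law: u' = (u − v)/(1 − uv/c²), taking u = β_B and v = β_A.
u' = (0.740 − 0.950) / (1 − (0.950)(0.740)) = -0.2100/0.2970 = -0.7071.
u' = -0.7071 × 3.00 × 10^8 m/s.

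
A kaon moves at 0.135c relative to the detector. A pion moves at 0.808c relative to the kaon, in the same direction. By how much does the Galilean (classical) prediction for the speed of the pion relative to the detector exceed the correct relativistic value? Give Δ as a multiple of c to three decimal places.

Δ = 0.093c

Galilean: u_cl = 0.808 + 0.135 = 0.9430.
Relativistic: u_rel = (0.808 + 0.135) / (1 + 0.808·0.135) = 0.9430/1.1091 = 0.8503.
Δ = 0.9430 − 0.8503 = 0.0927.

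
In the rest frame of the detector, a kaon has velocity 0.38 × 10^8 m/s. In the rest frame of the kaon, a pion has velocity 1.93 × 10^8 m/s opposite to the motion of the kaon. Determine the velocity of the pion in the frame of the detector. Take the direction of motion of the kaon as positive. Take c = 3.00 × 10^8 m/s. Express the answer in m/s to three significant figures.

In units of c (dividing by 3.00 × 10^8 m/s): v = 0.127, u' = -0.643.
u = (u' + v)/(1 + u'v/c²):
u = (-0.643 + 0.127) / (1 + (-0.643)·0.127) = -0.5167/0.9185 = -0.5625
(Galilean addition would give -0.517c.)
Converting back: u = -0.5625 × 3.00 × 10^8 m/s.

-1.69 × 10^8 m/s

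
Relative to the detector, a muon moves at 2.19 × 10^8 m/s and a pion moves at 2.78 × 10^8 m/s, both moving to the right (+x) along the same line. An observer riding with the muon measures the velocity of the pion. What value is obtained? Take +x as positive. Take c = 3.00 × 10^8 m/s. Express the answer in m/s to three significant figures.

β_A = 0.730, β_B = 0.927 (dividing each by c = 3.00 × 10^8 m/s).
Transform to A's frame with the inverse velocity-addition law: u' = (u − v)/(1 − uv/c²), taking u = β_B and v = β_A.
u' = (0.927 − 0.730) / (1 − (0.730)(0.927)) = 0.1967/0.3235 = 0.6079.
u' = 0.6079 × 3.00 × 10^8 m/s.

+1.82 × 10^8 m/s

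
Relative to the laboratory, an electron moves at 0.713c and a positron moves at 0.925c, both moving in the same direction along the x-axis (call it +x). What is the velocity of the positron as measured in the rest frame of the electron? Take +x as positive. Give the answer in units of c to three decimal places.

+0.623c

β_A = 0.713, β_B = 0.925.
Transform to A's frame with the inverse velocity-addition law: u' = (u − v)/(1 − uv/c²), taking u = β_B and v = β_A.
u' = (0.925 − 0.713) / (1 − (0.713)(0.925)) = 0.2120/0.3405 = 0.6227.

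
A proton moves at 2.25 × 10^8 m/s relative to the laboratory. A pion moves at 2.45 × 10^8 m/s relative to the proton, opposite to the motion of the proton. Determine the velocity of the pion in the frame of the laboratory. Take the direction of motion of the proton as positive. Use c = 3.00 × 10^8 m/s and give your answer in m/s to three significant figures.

In units of c (dividing by 3.00 × 10^8 m/s): v = 0.750, u' = -0.817.
u = (u' + v)/(1 + u'v/c²):
u = (-0.817 + 0.750) / (1 + (-0.817)·0.750) = -0.0667/0.3875 = -0.1720
Converting back: u = -0.1720 × 3.00 × 10^8 m/s.

-5.16 × 10^7 m/s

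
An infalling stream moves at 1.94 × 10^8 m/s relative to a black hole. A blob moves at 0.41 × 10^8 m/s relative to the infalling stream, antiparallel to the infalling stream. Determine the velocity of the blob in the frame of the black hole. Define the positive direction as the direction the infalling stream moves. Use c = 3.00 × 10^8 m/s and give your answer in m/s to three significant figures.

In units of c (dividing by 3.00 × 10^8 m/s): v = 0.647, u' = -0.137.
u = (u' + v)/(1 + u'v/c²):
u = (-0.137 + 0.647) / (1 + (-0.137)·0.647) = 0.5100/0.9116 = 0.5594
Converting back: u = 0.5594 × 3.00 × 10^8 m/s.

+1.68 × 10^8 m/s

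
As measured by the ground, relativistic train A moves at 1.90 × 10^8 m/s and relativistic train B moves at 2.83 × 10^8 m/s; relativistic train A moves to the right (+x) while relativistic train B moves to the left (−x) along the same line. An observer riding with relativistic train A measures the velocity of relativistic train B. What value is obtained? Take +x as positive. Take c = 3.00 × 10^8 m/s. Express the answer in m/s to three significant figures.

-2.96 × 10^8 m/s

β_A = 0.633, β_B = -0.943 (dividing each by c = 3.00 × 10^8 m/s).
Transform to A's frame with the inverse velocity-addition law: u' = (u − v)/(1 − uv/c²), taking u = β_B and v = β_A.
u' = (-0.943 − 0.633) / (1 − (0.633)(-0.943)) = -1.5767/1.5974 = -0.9870.
u' = -0.9870 × 3.00 × 10^8 m/s.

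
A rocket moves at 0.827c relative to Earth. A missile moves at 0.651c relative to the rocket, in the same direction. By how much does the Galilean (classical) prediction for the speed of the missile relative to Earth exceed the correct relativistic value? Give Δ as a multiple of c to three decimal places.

Galilean: u_cl = 0.651 + 0.827 = 1.4780.
Relativistic: u_rel = (0.651 + 0.827) / (1 + 0.651·0.827) = 1.4780/1.5384 = 0.9608.
Δ = 1.4780 − 0.9608 = 0.5172.
(The classical prediction exceeds c; the relativistic result does not.)

Δ = 0.517c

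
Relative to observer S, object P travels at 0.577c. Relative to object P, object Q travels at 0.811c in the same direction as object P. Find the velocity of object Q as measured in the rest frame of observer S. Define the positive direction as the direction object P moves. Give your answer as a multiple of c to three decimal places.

With v = 0.577 and u' = 0.811 (in units of c),
u = (u' + v)/(1 + u'v/c²):
u = (0.811 + 0.577) / (1 + 0.811·0.577) = 1.3880/1.4679 = 0.9455

0.946c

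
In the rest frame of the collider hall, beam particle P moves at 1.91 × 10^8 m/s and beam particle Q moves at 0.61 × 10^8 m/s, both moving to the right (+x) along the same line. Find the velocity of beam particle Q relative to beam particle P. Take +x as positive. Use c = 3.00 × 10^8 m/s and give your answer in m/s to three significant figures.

-1.49 × 10^8 m/s

β_A = 0.637, β_B = 0.203 (dividing each by c = 3.00 × 10^8 m/s).
Transform to A's frame with the inverse velocity-addition law: u' = (u − v)/(1 − uv/c²), taking u = β_B and v = β_A.
u' = (0.203 − 0.637) / (1 − (0.637)(0.203)) = -0.4333/0.8705 = -0.4978.
u' = -0.4978 × 3.00 × 10^8 m/s.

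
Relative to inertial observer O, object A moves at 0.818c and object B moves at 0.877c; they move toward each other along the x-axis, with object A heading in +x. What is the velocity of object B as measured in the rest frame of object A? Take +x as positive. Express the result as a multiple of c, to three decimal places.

-0.987c

β_A = 0.818, β_B = -0.877.
Transform to A's frame with the inverse velocity-addition law: u' = (u − v)/(1 − uv/c²), taking u = β_B and v = β_A.
u' = (-0.877 − 0.818) / (1 − (0.818)(-0.877)) = -1.6950/1.7174 = -0.9870.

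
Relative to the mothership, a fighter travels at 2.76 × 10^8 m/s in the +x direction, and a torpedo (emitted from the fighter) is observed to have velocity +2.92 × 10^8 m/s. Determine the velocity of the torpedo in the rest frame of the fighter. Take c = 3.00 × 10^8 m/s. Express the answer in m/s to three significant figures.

v = 0.920c, u = 0.973c.
Invert the composition law: u' = (u − v)/(1 − uv/c²).
u' = (0.973 − 0.920) / (1 − (0.973)(0.920)) = 0.0533/0.1045 = 0.5102.
u' = 0.5102 × 3.00 × 10^8 m/s.

+1.53 × 10^8 m/s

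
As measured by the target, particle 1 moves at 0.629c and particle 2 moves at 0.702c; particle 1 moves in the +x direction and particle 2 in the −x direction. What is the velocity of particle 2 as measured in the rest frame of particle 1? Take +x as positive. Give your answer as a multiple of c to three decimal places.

-0.923c

β_A = 0.629, β_B = -0.702.
Transform to A's frame with the inverse velocity-addition law: u' = (u − v)/(1 − uv/c²), taking u = β_B and v = β_A.
u' = (-0.702 − 0.629) / (1 − (0.629)(-0.702)) = -1.3310/1.4416 = -0.9233.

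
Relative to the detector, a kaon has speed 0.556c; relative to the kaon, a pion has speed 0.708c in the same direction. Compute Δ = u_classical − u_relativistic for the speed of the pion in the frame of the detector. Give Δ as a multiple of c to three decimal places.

Δ = 0.357c

Galilean: u_cl = 0.708 + 0.556 = 1.2640.
Relativistic: u_rel = (0.708 + 0.556) / (1 + 0.708·0.556) = 1.2640/1.3936 = 0.9070.
Δ = 1.2640 − 0.9070 = 0.3570.
(The classical prediction exceeds c; the relativistic result does not.)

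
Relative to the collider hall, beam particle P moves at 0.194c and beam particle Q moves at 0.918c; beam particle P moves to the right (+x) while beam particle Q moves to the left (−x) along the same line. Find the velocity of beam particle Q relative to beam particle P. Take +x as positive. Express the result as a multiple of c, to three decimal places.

-0.944c

β_A = 0.194, β_B = -0.918.
Transform to A's frame with the inverse velocity-addition law: u' = (u − v)/(1 − uv/c²), taking u = β_B and v = β_A.
u' = (-0.918 − 0.194) / (1 − (0.194)(-0.918)) = -1.1120/1.1781 = -0.9439.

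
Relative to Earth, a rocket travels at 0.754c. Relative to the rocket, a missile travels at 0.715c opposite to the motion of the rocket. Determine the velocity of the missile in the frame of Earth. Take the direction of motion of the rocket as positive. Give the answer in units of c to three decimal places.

+0.085c

With v = 0.754 and u' = -0.715 (in units of c),
u = (u' + v)/(1 + u'v/c²):
u = (-0.715 + 0.754) / (1 + (-0.715)·0.754) = 0.0390/0.4609 = 0.0846
(Galilean addition would give +0.039c.)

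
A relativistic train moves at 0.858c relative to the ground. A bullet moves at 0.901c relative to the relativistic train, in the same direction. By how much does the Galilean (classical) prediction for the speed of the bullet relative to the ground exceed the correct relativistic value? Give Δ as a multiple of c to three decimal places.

Galilean: u_cl = 0.901 + 0.858 = 1.7590.
Relativistic: u_rel = (0.901 + 0.858) / (1 + 0.901·0.858) = 1.7590/1.7731 = 0.9921.
Δ = 1.7590 − 0.9921 = 0.7669.
(The classical prediction exceeds c; the relativistic result does not.)

Δ = 0.767c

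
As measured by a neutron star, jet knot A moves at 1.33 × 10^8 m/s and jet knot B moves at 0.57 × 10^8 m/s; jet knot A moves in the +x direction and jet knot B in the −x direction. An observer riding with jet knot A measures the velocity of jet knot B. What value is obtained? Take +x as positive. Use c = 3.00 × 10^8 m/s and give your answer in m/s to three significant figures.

-1.75 × 10^8 m/s

β_A = 0.443, β_B = -0.190 (dividing each by c = 3.00 × 10^8 m/s).
Transform to A's frame with the inverse velocity-addition law: u' = (u − v)/(1 − uv/c²), taking u = β_B and v = β_A.
u' = (-0.190 − 0.443) / (1 − (0.443)(-0.190)) = -0.6333/1.0842 = -0.5841.
u' = -0.5841 × 3.00 × 10^8 m/s.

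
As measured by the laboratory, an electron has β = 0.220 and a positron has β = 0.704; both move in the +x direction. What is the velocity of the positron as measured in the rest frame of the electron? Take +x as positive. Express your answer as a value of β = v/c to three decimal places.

β_A = 0.220, β_B = 0.704.
Transform to A's frame with the inverse velocity-addition law: u' = (u − v)/(1 − uv/c²), taking u = β_B and v = β_A.
u' = (0.704 − 0.220) / (1 − (0.220)(0.704)) = 0.4840/0.8451 = 0.5727.

β = +0.573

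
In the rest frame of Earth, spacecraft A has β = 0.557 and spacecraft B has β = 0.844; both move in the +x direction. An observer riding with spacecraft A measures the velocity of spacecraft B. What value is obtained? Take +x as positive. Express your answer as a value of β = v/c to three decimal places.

β = +0.542

β_A = 0.557, β_B = 0.844.
Transform to A's frame with the inverse velocity-addition law: u' = (u − v)/(1 − uv/c²), taking u = β_B and v = β_A.
u' = (0.844 − 0.557) / (1 − (0.557)(0.844)) = 0.2870/0.5299 = 0.5416.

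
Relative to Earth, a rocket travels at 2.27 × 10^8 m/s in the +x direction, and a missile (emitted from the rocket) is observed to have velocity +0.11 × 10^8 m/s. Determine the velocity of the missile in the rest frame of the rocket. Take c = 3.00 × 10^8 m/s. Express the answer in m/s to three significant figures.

v = 0.757c, u = 0.037c.
Invert the composition law: u' = (u − v)/(1 − uv/c²).
u' = (0.037 − 0.757) / (1 − (0.037)(0.757)) = -0.7200/0.9723 = -0.7405.
u' = -0.7405 × 3.00 × 10^8 m/s.

-2.22 × 10^8 m/s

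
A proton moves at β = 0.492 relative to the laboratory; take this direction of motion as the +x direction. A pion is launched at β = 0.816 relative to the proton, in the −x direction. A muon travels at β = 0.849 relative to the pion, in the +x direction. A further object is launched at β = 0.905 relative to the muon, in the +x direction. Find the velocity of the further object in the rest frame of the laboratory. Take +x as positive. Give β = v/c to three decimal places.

Apply u = (u' + v)/(1 + u'v/c²) successively, working outward toward the laboratory.
Start: velocity of the proton relative to the laboratory = 0.4920c.
Compose with the pion (u' = -0.816 in the proton frame): u_1 = (-0.816 + 0.492) / (1 + (-0.816)·0.492) = -0.3240/0.5985 = -0.5413.
Compose with the muon (u' = 0.849 in the pion frame): u_2 = (0.849 + (-0.541)) / (1 + 0.849·(-0.541)) = 0.3077/0.5404 = 0.5693.
Compose with the further object (u' = 0.905 in the muon frame): u_3 = (0.905 + 0.569) / (1 + 0.905·0.569) = 1.4743/1.5152 = 0.9730.

β = +0.973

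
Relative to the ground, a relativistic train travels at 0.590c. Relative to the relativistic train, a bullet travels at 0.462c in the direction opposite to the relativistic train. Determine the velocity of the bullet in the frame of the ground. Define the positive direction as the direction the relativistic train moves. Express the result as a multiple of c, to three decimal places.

With v = 0.590 and u' = -0.462 (in units of c),
u = (u' + v)/(1 + u'v/c²):
u = (-0.462 + 0.590) / (1 + (-0.462)·0.590) = 0.1280/0.7274 = 0.1760
(Galilean addition would give +0.128c.)

+0.176c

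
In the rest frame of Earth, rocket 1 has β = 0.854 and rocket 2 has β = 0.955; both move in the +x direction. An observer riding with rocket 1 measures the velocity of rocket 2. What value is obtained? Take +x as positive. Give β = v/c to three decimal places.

β = +0.548

β_A = 0.854, β_B = 0.955.
Transform to A's frame with the inverse velocity-addition law: u' = (u − v)/(1 − uv/c²), taking u = β_B and v = β_A.
u' = (0.955 − 0.854) / (1 − (0.854)(0.955)) = 0.1010/0.1844 = 0.5476.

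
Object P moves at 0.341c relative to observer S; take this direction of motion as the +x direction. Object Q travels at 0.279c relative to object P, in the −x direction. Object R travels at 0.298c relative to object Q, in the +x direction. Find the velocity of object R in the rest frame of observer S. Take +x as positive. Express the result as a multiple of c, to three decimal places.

+0.359c

Apply u = (u' + v)/(1 + u'v/c²) successively, working outward toward observer S.
Start: velocity of object P relative to observer S = 0.3410c.
Compose with object Q (u' = -0.279 in object P frame): u_1 = (-0.279 + 0.341) / (1 + (-0.279)·0.341) = 0.0620/0.9049 = 0.0685.
Compose with object R (u' = 0.298 in object Q frame): u_2 = (0.298 + 0.069) / (1 + 0.298·0.069) = 0.3665/1.0204 = 0.3592.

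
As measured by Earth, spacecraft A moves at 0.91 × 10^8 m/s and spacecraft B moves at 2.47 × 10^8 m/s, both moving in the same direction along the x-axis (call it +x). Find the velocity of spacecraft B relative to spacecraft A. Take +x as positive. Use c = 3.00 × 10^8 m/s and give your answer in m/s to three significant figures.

+2.08 × 10^8 m/s

β_A = 0.303, β_B = 0.823 (dividing each by c = 3.00 × 10^8 m/s).
Transform to A's frame with the inverse velocity-addition law: u' = (u − v)/(1 − uv/c²), taking u = β_B and v = β_A.
u' = (0.823 − 0.303) / (1 − (0.303)(0.823)) = 0.5200/0.7503 = 0.6931.
u' = 0.6931 × 3.00 × 10^8 m/s.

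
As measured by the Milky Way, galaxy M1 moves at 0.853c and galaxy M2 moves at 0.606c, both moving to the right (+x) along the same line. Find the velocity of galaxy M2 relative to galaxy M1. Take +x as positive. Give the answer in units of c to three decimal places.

β_A = 0.853, β_B = 0.606.
Transform to A's frame with the inverse velocity-addition law: u' = (u − v)/(1 − uv/c²), taking u = β_B and v = β_A.
u' = (0.606 − 0.853) / (1 − (0.853)(0.606)) = -0.2470/0.4831 = -0.5113.

-0.511c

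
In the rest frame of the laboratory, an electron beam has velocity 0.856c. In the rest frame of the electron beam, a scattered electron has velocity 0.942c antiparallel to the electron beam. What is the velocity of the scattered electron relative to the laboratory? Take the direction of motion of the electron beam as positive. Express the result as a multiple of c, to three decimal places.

With v = 0.856 and u' = -0.942 (in units of c),
u = (u' + v)/(1 + u'v/c²):
u = (-0.942 + 0.856) / (1 + (-0.942)·0.856) = -0.0860/0.1936 = -0.4441
(Galilean addition would give -0.086c.)

-0.444c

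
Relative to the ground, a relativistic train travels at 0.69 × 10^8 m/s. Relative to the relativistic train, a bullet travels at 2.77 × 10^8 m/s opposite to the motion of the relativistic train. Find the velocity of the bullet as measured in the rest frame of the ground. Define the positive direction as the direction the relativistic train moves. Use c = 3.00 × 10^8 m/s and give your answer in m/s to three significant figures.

-2.64 × 10^8 m/s

In units of c (dividing by 3.00 × 10^8 m/s): v = 0.230, u' = -0.923.
u = (u' + v)/(1 + u'v/c²):
u = (-0.923 + 0.230) / (1 + (-0.923)·0.230) = -0.6933/0.7876 = -0.8803
Converting back: u = -0.8803 × 3.00 × 10^8 m/s.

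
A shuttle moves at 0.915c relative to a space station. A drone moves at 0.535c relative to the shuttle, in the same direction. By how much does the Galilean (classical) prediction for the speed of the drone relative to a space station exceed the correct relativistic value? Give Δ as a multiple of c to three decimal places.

Δ = 0.477c

Galilean: u_cl = 0.535 + 0.915 = 1.4500.
Relativistic: u_rel = (0.535 + 0.915) / (1 + 0.535·0.915) = 1.4500/1.4895 = 0.9735.
Δ = 1.4500 − 0.9735 = 0.4765.
(The classical prediction exceeds c; the relativistic result does not.)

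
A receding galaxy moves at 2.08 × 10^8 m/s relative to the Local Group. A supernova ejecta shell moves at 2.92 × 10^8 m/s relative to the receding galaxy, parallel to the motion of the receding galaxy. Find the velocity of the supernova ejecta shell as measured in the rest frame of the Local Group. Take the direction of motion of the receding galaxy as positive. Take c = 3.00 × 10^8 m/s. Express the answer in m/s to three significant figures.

2.99 × 10^8 m/s

In units of c (dividing by 3.00 × 10^8 m/s): v = 0.693, u' = 0.973.
u = (u' + v)/(1 + u'v/c²):
u = (0.973 + 0.693) / (1 + 0.973·0.693) = 1.6667/1.6748 = 0.9951
Converting back: u = 0.9951 × 3.00 × 10^8 m/s.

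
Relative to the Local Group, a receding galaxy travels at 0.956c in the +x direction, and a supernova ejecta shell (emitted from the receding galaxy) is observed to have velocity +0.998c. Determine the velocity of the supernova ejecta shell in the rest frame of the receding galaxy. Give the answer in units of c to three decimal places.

+0.915c

Invert the composition law: u' = (u − v)/(1 − uv/c²).
u' = (0.998 − 0.956) / (1 − (0.998)(0.956)) = 0.0420/0.0459 = 0.9148.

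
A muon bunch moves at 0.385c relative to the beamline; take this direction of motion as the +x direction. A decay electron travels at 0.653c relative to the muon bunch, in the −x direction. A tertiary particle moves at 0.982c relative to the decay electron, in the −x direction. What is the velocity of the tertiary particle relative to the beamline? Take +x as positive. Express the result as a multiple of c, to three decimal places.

-0.991c

Apply u = (u' + v)/(1 + u'v/c²) successively, working outward toward the beamline.
Start: velocity of the muon bunch relative to the beamline = 0.3850c.
Compose with the decay electron (u' = -0.653 in the muon bunch frame): u_1 = (-0.653 + 0.385) / (1 + (-0.653)·0.385) = -0.2680/0.7486 = -0.3580.
Compose with the tertiary particle (u' = -0.982 in the decay electron frame): u_2 = (-0.982 + (-0.358)) / (1 + (-0.982)·(-0.358)) = -1.3400/1.3516 = -0.9914.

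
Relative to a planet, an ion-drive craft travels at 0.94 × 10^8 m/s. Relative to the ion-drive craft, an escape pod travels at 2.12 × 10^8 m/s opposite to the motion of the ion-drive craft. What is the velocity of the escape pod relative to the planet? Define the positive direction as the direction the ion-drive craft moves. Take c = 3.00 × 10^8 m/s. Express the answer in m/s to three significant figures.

In units of c (dividing by 3.00 × 10^8 m/s): v = 0.313, u' = -0.707.
u = (u' + v)/(1 + u'v/c²):
u = (-0.707 + 0.313) / (1 + (-0.707)·0.313) = -0.3933/0.7786 = -0.5052
Converting back: u = -0.5052 × 3.00 × 10^8 m/s.

-1.52 × 10^8 m/s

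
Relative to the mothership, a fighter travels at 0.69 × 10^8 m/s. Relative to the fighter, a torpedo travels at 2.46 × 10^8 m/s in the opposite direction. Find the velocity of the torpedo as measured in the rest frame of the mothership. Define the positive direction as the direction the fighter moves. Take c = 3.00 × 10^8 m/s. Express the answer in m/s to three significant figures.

-2.18 × 10^8 m/s

In units of c (dividing by 3.00 × 10^8 m/s): v = 0.230, u' = -0.820.
u = (u' + v)/(1 + u'v/c²):
u = (-0.820 + 0.230) / (1 + (-0.820)·0.230) = -0.5900/0.8114 = -0.7271
Converting back: u = -0.7271 × 3.00 × 10^8 m/s.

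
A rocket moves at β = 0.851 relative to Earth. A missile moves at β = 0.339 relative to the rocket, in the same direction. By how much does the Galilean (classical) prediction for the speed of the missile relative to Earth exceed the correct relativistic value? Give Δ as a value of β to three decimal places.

Δ = 0.266

Galilean: u_cl = 0.339 + 0.851 = 1.1900.
Relativistic: u_rel = (0.339 + 0.851) / (1 + 0.339·0.851) = 1.1900/1.2885 = 0.9236.
Δ = 1.1900 − 0.9236 = 0.2664.
(The classical prediction exceeds c; the relativistic result does not.)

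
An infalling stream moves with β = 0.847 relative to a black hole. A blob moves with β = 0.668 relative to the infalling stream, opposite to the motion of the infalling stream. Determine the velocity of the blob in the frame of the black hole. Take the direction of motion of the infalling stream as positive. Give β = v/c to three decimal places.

With v = 0.847 and u' = -0.668 (in units of c),
u = (u' + v)/(1 + u'v/c²):
u = (-0.668 + 0.847) / (1 + (-0.668)·0.847) = 0.1790/0.4342 = 0.4122

β = +0.412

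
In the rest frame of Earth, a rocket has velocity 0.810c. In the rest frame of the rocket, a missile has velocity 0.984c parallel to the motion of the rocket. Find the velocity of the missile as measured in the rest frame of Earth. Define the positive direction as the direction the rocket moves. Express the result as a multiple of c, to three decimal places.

0.998c

With v = 0.810 and u' = 0.984 (in units of c),
u = (u' + v)/(1 + u'v/c²):
u = (0.984 + 0.810) / (1 + 0.984·0.810) = 1.7940/1.7970 = 0.9983
(Galilean addition would give +1.794c, exceeding c.)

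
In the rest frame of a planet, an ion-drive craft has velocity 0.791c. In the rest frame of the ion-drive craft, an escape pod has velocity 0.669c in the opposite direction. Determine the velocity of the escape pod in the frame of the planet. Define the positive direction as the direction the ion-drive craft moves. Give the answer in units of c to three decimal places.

With v = 0.791 and u' = -0.669 (in units of c),
u = (u' + v)/(1 + u'v/c²):
u = (-0.669 + 0.791) / (1 + (-0.669)·0.791) = 0.1220/0.4708 = 0.2591
(Galilean addition would give +0.122c.)

+0.259c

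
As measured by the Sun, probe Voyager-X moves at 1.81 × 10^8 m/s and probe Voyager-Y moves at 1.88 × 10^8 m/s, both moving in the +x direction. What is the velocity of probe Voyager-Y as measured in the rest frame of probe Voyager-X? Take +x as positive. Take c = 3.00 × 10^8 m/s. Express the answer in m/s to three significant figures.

+1.13 × 10^7 m/s

β_A = 0.603, β_B = 0.627 (dividing each by c = 3.00 × 10^8 m/s).
Transform to A's frame with the inverse velocity-addition law: u' = (u − v)/(1 − uv/c²), taking u = β_B and v = β_A.
u' = (0.627 − 0.603) / (1 − (0.603)(0.627)) = 0.0233/0.6219 = 0.0375.
u' = 0.0375 × 3.00 × 10^8 m/s.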